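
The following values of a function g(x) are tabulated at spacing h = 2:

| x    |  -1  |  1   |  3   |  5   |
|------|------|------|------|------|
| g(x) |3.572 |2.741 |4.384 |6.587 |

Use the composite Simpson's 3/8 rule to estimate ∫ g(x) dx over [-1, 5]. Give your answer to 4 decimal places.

23.6505

h = 2, n = 3.
(3h/8)·[y₀ + 3y₁ + 3y₂ + y₃] = 0.75·(31.534) = 23.6505.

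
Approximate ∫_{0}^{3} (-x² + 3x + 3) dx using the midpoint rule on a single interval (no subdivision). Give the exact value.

15.75

M = (b−a)·f(1.5) = 3·(5.25) = 15.75.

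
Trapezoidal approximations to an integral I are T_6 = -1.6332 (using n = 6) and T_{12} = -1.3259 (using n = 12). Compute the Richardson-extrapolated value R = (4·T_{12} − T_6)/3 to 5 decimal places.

R = (4·T_{12} − T_6) / 3 = (4·(-1.3259) − (-1.6332))/3 = (-3.6704)/3 = -1.22347.

-1.22347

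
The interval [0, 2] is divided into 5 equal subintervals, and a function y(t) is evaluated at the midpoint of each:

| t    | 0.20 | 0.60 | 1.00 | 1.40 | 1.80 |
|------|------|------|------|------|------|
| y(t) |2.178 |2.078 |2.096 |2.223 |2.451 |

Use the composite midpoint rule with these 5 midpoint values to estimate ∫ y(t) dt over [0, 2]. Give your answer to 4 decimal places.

4.4104

h = 0.4, n = 5.
h·[y(m₁) + y(m₂) + y(m₃) + y(m₄) + y(m₅)] = 0.4·(11.026) = 4.4104.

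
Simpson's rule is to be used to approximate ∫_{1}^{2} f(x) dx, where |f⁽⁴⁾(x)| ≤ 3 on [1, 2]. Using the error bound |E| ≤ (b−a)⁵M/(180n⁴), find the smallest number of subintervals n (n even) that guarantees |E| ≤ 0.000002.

10

Need 3/(180n⁴) ≤ 0.000002.
n⁴ ≥ 3/(180·0.000002) = 8333.33 ⇒ n ≥ 9.5544, so the smallest even n is 10. (n must be even for Simpson's rule.)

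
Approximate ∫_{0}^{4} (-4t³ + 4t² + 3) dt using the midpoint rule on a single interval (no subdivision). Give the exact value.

-52

M = (b−a)·f(2) = 4·(-13) = -52.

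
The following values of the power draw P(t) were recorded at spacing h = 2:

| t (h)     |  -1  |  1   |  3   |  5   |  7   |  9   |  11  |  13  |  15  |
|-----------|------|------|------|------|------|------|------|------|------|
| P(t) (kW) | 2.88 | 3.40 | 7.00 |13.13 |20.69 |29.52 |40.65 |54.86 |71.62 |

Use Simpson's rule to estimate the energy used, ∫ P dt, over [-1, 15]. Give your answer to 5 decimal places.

409.88000

h = 2, n = 8.
(h/3)·[y₀ + 4y₁ + 2y₂ + 4y₃ + 2y₄ + 4y₅ + 2y₆ + 4y₇ + y₈] = 0.666667·(614.82) = 409.88000.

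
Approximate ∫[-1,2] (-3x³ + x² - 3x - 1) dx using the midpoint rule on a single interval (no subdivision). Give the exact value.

M = (b−a)·f(0.5) = 3·(-2.625) = -7.875.

-7.875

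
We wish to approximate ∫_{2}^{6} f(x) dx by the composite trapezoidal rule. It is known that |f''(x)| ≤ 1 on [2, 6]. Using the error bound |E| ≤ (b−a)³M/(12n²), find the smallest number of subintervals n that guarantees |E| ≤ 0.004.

Need 64/(12n²) ≤ 0.004.
n² ≥ 64/(12·0.004) = 1333.33 ⇒ n ≥ 36.5148, so the smallest n is 37.

37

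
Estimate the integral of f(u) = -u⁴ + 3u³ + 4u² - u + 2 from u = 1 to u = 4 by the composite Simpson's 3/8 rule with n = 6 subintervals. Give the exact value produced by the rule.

69.09375

h = (4 − 1)/6 = 0.5.
Nodes u₀,…,u₆ = 1, 1.5, 2, 2.5, 3, 3.5, 4.
f(u) = -u⁴ + 3u³ + 4u² - u + 2: f₀=7, f₁=14.5625, f₂=24, f₃=32.3125, f₄=35, f₅=26.0625, f₆=-2.
(3h/8)·[f₀ + 3f₁ + 3f₂ + 2f₃ + 3f₄ + 3f₅ + f₆] = 0.1875·(368.5) = 69.09375.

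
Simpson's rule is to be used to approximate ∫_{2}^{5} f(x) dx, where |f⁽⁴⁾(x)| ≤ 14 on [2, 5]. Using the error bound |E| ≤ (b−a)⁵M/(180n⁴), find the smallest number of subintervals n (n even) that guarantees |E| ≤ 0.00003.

Need 3402/(180n⁴) ≤ 0.00003.
n⁴ ≥ 3402/(180·0.00003) = 630000 ⇒ n ≥ 28.1731, so the smallest even n is 30. (n must be even for Simpson's rule.)

30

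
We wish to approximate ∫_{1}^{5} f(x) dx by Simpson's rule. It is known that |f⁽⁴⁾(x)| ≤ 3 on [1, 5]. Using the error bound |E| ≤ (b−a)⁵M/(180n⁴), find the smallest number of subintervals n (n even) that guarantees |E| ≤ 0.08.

Need 3072/(180n⁴) ≤ 0.08.
n⁴ ≥ 3072/(180·0.08) = 213.333 ⇒ n ≥ 3.8218, so the smallest even n is 4. (n must be even for Simpson's rule.)

4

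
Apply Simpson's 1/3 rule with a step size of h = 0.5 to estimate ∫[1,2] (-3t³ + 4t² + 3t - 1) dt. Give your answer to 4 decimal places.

1.5833

h = (2 − 1)/2 = 0.5.
Nodes t₀,…,t₂ = 1, 1.5, 2.
f(t) = -3t³ + 4t² + 3t - 1: f₀=3, f₁=2.375, f₂=-3.
(h/3)·[f₀ + 4f₁ + f₂] = 0.166667·(9.5) = 1.5833.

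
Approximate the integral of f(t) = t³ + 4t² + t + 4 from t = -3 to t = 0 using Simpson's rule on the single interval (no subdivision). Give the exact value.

S = (b−a)/6 · [f(-3) + 4f(-1.5) + f(0)] = 0.5·[10 + 4·8.125 + 4] = 23.25.

23.25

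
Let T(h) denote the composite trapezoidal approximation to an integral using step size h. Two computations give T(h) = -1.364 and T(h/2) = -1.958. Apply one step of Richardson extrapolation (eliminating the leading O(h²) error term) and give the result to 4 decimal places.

-2.1560

R = (4·T(h/2) − T(h)) / 3 = (4·(-1.958) − (-1.364))/3 = (-6.468)/3 = -2.1560.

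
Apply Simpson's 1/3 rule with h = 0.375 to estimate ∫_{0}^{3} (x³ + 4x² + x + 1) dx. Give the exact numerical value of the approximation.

63.75

h = (3 − 0)/8 = 0.375.
Nodes x₀,…,x₈ = 0, 0.375, 0.75, 1.125, 1.5, 1.875, 2.25, 2.625, 3.
f(x) = x³ + 4x² + x + 1: f₀=1, f₁=1.990234375, f₂=4.421875, f₃=8.611328125, f₄=14.875, f₅=23.529296875, f₆=34.890625, f₇=49.275390625, f₈=67.
(h/3)·[f₀ + 4f₁ + 2f₂ + 4f₃ + 2f₄ + 4f₅ + 2f₆ + 4f₇ + f₈] = 0.125·(510) = 63.75.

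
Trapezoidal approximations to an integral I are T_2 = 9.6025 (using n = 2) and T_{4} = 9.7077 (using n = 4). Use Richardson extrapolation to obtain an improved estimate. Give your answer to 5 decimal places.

9.74277

R = (4·T_{4} − T_2) / 3 = (4·9.7077 − 9.6025)/3 = (29.2283)/3 = 9.74277.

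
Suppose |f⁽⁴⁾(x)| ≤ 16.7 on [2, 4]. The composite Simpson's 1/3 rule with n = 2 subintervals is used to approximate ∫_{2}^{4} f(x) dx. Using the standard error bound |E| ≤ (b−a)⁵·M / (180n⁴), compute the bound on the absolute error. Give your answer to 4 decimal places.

|E| ≤ (2)⁵·16.7 / (180·2⁴) = 534.4/2880 = 0.1856.

0.1856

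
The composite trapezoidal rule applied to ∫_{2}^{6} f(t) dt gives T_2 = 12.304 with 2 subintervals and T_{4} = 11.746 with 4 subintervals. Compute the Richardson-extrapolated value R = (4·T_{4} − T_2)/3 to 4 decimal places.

R = (4·T_{4} − T_2) / 3 = (4·11.746 − 12.304)/3 = (34.680)/3 = 11.5600.

11.5600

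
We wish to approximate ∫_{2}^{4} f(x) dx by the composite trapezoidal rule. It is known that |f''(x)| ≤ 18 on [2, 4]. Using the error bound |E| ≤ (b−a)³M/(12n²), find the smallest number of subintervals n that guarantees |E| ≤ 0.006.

45

Need 144/(12n²) ≤ 0.006.
n² ≥ 144/(12·0.006) = 2000 ⇒ n ≥ 44.7214, so the smallest n is 45.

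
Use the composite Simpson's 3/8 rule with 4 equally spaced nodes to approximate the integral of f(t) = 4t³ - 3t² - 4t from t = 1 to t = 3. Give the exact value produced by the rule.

38

h = (3 − 1)/3 = 0.666667.
Nodes t₀,…,t₃ = 1, 1.666667, 2.333333, 3.
f(t) = 4t³ - 3t² - 4t: f₀=-3, f₁=3.518519, f₂=25.148148, f₃=69.
(3h/8)·[f₀ + 3f₁ + 3f₂ + f₃] = 0.25·(152) = 38.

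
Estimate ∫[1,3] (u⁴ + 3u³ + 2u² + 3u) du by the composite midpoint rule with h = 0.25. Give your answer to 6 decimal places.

137.254395

h = (3 − 1)/8 = 0.25.
Midpoints m₁,…,m₈ = 1.125, 1.375, 1.625, 1.875, 2.125, 2.375, 2.625, 2.875.
f(m₁)=11.779541015625, f(m₂)=19.279541015625, f(m₃)=30.002197265625, f(m₄)=44.791259765625, f(m₅)=64.584228515625, f(m₆)=90.412353515625, f(m₇)=123.400634765625, f(m₈)=164.767822265625.
h·[f(m₁) + f(m₂) + f(m₃) + f(m₄) + f(m₅) + f(m₆) + f(m₇) + f(m₈)] = 0.25·(549.017578125) = 137.254395.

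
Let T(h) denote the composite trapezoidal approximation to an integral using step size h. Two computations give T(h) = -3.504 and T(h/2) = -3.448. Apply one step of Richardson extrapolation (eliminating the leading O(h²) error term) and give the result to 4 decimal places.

R = (4·T(h/2) − T(h)) / 3 = (4·(-3.448) − (-3.504))/3 = (-10.288)/3 = -3.4293.

-3.4293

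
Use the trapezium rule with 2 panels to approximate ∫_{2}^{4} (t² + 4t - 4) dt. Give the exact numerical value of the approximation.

h = (4 − 2)/2 = 1.
Nodes t₀,…,t₂ = 2, 3, 4.
f(t) = t² + 4t - 4: f₀=8, f₁=17, f₂=28.
(h/2)·[f₀ + 2f₁ + f₂] = 0.5·(70) = 35.

35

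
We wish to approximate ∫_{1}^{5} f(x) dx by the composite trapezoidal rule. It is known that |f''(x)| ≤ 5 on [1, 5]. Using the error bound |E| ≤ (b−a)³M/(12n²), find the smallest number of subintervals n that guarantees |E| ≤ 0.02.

Need 320/(12n²) ≤ 0.02.
n² ≥ 320/(12·0.02) = 1333.33 ⇒ n ≥ 36.5148, so the smallest n is 37.

37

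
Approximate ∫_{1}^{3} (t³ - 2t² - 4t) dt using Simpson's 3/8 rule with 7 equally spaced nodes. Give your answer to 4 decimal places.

-13.3333

h = (3 − 1)/6 = 0.333333.
Nodes t₀,…,t₆ = 1, 1.333333, 1.666667, 2, 2.333333, 2.666667, 3.
f(t) = t³ - 2t² - 4t: f₀=-5, f₁=-6.518519, f₂=-7.592593, f₃=-8, f₄=-7.518519, f₅=-5.925926, f₆=-3.
(3h/8)·[f₀ + 3f₁ + 3f₂ + 2f₃ + 3f₄ + 3f₅ + f₆] = 0.125·(-106.666667) = -13.3333.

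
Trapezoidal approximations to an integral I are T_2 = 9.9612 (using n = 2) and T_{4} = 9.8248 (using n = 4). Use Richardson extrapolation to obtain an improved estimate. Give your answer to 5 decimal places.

R = (4·T_{4} − T_2) / 3 = (4·9.8248 − 9.9612)/3 = (29.3380)/3 = 9.77933.

9.77933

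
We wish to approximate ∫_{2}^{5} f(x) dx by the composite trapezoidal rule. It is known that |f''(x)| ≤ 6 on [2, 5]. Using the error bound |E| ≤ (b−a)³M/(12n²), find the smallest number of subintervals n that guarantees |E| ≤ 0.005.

Need 162/(12n²) ≤ 0.005.
n² ≥ 162/(12·0.005) = 2700 ⇒ n ≥ 51.9615, so the smallest n is 52.

52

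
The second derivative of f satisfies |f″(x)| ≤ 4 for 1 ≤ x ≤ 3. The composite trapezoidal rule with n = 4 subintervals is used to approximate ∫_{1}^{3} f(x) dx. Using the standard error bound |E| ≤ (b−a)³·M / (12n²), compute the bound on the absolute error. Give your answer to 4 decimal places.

0.1667

|E| ≤ (2)³·4 / (12·4²) = 32/192 = 0.1667.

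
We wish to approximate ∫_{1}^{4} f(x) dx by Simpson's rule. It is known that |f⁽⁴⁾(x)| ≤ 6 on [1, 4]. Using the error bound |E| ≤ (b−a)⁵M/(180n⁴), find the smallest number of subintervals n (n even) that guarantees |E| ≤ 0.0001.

18

Need 1458/(180n⁴) ≤ 0.0001.
n⁴ ≥ 1458/(180·0.0001) = 81000 ⇒ n ≥ 16.8702, so the smallest even n is 18. (n must be even for Simpson's rule.)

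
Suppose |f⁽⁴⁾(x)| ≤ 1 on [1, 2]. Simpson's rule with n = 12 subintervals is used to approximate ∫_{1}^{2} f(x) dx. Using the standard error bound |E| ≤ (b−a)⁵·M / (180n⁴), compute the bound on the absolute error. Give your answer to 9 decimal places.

0.000000268

|E| ≤ (1)⁵·1 / (180·12⁴) = 1/3732480 = 0.000000268.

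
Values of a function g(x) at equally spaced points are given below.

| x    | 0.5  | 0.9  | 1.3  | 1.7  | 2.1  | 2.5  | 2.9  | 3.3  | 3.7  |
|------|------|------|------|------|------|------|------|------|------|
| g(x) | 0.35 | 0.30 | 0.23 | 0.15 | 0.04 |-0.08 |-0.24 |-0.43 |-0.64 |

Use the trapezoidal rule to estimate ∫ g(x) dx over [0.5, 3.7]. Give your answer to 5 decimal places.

h = 0.4, n = 8.
(h/2)·[y₀ + 2y₁ + 2y₂ + 2y₃ + 2y₄ + 2y₅ + 2y₆ + 2y₇ + y₈] = 0.2·(-0.35) = -0.07000.

-0.07000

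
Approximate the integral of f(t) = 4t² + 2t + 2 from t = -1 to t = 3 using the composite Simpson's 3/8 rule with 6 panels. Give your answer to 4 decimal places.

53.3333

h = (3 − (-1))/6 = 0.666667.
Nodes t₀,…,t₆ = -1, -0.333333, 0.333333, 1, 1.666667, 2.333333, 3.
f(t) = 4t² + 2t + 2: f₀=4, f₁=1.777778, f₂=3.111111, f₃=8, f₄=16.444444, f₅=28.444444, f₆=44.
(3h/8)·[f₀ + 3f₁ + 3f₂ + 2f₃ + 3f₄ + 3f₅ + f₆] = 0.25·(213.333333) = 53.3333.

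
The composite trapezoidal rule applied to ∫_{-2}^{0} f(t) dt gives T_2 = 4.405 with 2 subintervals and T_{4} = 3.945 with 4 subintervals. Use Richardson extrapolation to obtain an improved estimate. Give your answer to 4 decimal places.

R = (4·T_{4} − T_2) / 3 = (4·3.945 − 4.405)/3 = (11.375)/3 = 3.7917.

3.7917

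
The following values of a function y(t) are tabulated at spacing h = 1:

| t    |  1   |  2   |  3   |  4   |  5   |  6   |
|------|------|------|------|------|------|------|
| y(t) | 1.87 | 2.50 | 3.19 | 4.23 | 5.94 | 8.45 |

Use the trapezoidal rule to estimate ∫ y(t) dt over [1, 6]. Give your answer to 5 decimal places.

21.02000

h = 1, n = 5.
(h/2)·[y₀ + 2y₁ + 2y₂ + 2y₃ + 2y₄ + y₅] = 0.5·(42.04) = 21.02000.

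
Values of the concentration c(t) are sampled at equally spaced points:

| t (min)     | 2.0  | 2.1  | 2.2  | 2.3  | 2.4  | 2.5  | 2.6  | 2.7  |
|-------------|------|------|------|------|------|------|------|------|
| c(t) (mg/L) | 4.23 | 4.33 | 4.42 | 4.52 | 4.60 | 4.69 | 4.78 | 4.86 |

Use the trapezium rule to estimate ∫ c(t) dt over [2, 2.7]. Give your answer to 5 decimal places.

3.18850

h = 0.1, n = 7.
(h/2)·[y₀ + 2y₁ + 2y₂ + 2y₃ + 2y₄ + 2y₅ + 2y₆ + y₇] = 0.05·(63.77) = 3.18850.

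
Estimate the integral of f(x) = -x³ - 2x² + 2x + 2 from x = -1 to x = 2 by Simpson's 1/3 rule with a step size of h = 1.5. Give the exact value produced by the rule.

h = (2 − (-1))/2 = 1.5.
Nodes x₀,…,x₂ = -1, 0.5, 2.
f(x) = -x³ - 2x² + 2x + 2: f₀=-1, f₁=2.375, f₂=-10.
(h/3)·[f₀ + 4f₁ + f₂] = 0.5·(-1.5) = -0.75.

-0.75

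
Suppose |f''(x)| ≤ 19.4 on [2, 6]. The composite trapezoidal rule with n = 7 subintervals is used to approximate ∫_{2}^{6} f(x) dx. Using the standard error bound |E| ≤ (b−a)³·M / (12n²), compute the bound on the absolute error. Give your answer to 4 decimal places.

|E| ≤ (4)³·19.4 / (12·7²) = 1241.6/588 = 2.1116.

2.1116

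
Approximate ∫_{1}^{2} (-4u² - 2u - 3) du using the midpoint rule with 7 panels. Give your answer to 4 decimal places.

-15.3265

h = (2 − 1)/7 = 0.142857.
Midpoints m₁,…,m₇ = 1.071429, 1.214286, 1.357143, 1.5, 1.642857, 1.785714, 1.928571.
f(m₁)=-9.734694, f(m₂)=-11.326531, f(m₃)=-13.081633, f(m₄)=-15, f(m₅)=-17.081633, f(m₆)=-19.326531, f(m₇)=-21.734694.
h·[f(m₁) + f(m₂) + f(m₃) + f(m₄) + f(m₅) + f(m₆) + f(m₇)] = 0.142857·(-107.285714) = -15.3265.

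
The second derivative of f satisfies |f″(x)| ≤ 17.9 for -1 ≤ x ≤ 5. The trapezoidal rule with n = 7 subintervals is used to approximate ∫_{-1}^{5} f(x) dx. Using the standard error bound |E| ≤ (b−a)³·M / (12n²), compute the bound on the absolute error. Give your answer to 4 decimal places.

6.5755

|E| ≤ (6)³·17.9 / (12·7²) = 3866.4/588 = 6.5755.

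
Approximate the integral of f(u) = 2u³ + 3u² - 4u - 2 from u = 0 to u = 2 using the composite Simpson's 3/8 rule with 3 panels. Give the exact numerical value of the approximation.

4

h = (2 − 0)/3 = 0.666667.
Nodes u₀,…,u₃ = 0, 0.666667, 1.333333, 2.
f(u) = 2u³ + 3u² - 4u - 2: f₀=-2, f₁=-2.740741, f₂=2.740741, f₃=18.
(3h/8)·[f₀ + 3f₁ + 3f₂ + f₃] = 0.25·(16) = 4.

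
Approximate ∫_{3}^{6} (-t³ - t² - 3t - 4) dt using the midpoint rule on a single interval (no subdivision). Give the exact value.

M = (b−a)·f(4.5) = 3·(-128.875) = -386.625.

-386.625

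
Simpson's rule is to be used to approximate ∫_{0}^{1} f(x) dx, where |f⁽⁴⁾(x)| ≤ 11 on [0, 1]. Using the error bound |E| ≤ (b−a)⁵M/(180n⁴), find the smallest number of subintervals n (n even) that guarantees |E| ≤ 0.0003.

Need 11/(180n⁴) ≤ 0.0003.
n⁴ ≥ 11/(180·0.0003) = 203.704 ⇒ n ≥ 3.7779, so the smallest even n is 4. (n must be even for Simpson's rule.)

4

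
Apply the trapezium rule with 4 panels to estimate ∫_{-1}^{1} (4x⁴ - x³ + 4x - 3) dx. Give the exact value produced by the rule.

-3.75

h = (1 − (-1))/4 = 0.5.
Nodes x₀,…,x₄ = -1, -0.5, 0, 0.5, 1.
f(x) = 4x⁴ - x³ + 4x - 3: f₀=-2, f₁=-4.625, f₂=-3, f₃=-0.875, f₄=4.
(h/2)·[f₀ + 2f₁ + 2f₂ + 2f₃ + f₄] = 0.25·(-15) = -3.75.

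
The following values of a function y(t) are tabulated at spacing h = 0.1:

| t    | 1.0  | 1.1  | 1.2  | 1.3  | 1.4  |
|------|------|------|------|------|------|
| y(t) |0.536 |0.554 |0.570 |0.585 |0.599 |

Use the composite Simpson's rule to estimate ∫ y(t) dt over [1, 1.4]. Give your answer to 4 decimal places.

h = 0.1, n = 4.
(h/3)·[y₀ + 4y₁ + 2y₂ + 4y₃ + y₄] = 0.033333·(6.831) = 0.2277.

0.2277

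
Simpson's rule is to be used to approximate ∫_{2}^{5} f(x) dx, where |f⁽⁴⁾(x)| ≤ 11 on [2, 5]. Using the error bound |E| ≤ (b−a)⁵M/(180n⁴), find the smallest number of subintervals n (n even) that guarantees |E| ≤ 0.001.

12

Need 2673/(180n⁴) ≤ 0.001.
n⁴ ≥ 2673/(180·0.001) = 14850 ⇒ n ≥ 11.0390, so the smallest even n is 12. (n must be even for Simpson's rule.)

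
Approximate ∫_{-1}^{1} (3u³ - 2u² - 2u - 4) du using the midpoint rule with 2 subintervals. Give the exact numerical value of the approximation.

-9

h = (1 − (-1))/2 = 1.
Midpoints m₁,…,m₂ = -0.5, 0.5.
f(m₁)=-3.875, f(m₂)=-5.125.
h·[f(m₁) + f(m₂)] = 1·(-9) = -9.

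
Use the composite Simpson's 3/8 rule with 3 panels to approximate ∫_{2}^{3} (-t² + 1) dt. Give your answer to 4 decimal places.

-5.3333

h = (3 − 2)/3 = 0.333333.
Nodes t₀,…,t₃ = 2, 2.333333, 2.666667, 3.
f(t) = -t² + 1: f₀=-3, f₁=-4.444444, f₂=-6.111111, f₃=-8.
(3h/8)·[f₀ + 3f₁ + 3f₂ + f₃] = 0.125·(-42.666667) = -5.3333.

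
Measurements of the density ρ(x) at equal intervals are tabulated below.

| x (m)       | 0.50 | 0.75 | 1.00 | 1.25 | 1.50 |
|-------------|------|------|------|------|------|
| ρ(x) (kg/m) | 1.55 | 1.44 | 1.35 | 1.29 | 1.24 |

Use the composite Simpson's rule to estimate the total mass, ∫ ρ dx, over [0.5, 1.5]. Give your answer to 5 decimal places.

1.36750

h = 0.25, n = 4.
(h/3)·[y₀ + 4y₁ + 2y₂ + 4y₃ + y₄] = 0.083333·(16.41) = 1.36750.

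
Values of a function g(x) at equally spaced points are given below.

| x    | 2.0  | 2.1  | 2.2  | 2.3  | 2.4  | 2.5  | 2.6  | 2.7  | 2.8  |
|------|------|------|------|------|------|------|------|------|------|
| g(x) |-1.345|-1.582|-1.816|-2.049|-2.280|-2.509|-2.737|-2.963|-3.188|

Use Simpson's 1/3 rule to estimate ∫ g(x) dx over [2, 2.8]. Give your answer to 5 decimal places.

h = 0.1, n = 8.
(h/3)·[y₀ + 4y₁ + 2y₂ + 4y₃ + 2y₄ + 4y₅ + 2y₆ + 4y₇ + y₈] = 0.033333·(-54.611) = -1.82037.

-1.82037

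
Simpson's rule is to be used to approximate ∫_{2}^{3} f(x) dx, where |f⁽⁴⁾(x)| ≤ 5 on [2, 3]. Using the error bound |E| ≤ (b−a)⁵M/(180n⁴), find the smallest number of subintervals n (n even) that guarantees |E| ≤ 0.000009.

Need 5/(180n⁴) ≤ 0.000009.
n⁴ ≥ 5/(180·0.000009) = 3086.42 ⇒ n ≥ 7.4536, so the smallest even n is 8. (n must be even for Simpson's rule.)

8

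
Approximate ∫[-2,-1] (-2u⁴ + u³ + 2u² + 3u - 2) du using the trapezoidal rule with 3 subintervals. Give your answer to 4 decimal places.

-18.5473

h = (-1 − (-2))/3 = 0.333333.
Nodes u₀,…,u₃ = -2, -1.666667, -1.333333, -1.
f(u) = -2u⁴ + u³ + 2u² + 3u - 2: f₀=-40, f₁=-21.506173, f₂=-11.135802, f₃=-6.
(h/2)·[f₀ + 2f₁ + 2f₂ + f₃] = 0.166667·(-111.283951) = -18.5473.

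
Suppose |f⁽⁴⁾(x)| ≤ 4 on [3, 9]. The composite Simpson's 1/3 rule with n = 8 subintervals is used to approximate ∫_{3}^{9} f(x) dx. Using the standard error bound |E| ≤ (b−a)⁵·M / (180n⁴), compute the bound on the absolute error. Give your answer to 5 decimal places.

|E| ≤ (6)⁵·4 / (180·8⁴) = 31104/737280 = 0.04219.

0.04219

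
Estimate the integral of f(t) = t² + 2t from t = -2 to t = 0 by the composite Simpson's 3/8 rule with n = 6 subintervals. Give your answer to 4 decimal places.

h = (0 − (-2))/6 = 0.333333.
Nodes t₀,…,t₆ = -2, -1.666667, -1.333333, -1, -0.666667, -0.333333, 0.
f(t) = t² + 2t: f₀=0, f₁=-0.555556, f₂=-0.888889, f₃=-1, f₄=-0.888889, f₅=-0.555556, f₆=0.
(3h/8)·[f₀ + 3f₁ + 3f₂ + 2f₃ + 3f₄ + 3f₅ + f₆] = 0.125·(-10.666667) = -1.3333.

-1.3333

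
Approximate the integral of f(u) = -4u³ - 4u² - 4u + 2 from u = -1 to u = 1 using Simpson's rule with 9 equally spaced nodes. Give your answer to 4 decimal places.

h = (1 − (-1))/8 = 0.25.
Nodes u₀,…,u₈ = -1, -0.75, -0.5, -0.25, 0, 0.25, 0.5, 0.75, 1.
f(u) = -4u³ - 4u² - 4u + 2: f₀=6, f₁=4.4375, f₂=3.5, f₃=2.8125, f₄=2, f₅=0.6875, f₆=-1.5, f₇=-4.9375, f₈=-10.
(h/3)·[f₀ + 4f₁ + 2f₂ + 4f₃ + 2f₄ + 4f₅ + 2f₆ + 4f₇ + f₈] = 0.083333·(16) = 1.3333.

1.3333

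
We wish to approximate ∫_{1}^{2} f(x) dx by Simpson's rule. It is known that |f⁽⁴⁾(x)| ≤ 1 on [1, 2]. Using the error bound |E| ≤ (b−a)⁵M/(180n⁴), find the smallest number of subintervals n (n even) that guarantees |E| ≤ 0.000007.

Need 1/(180n⁴) ≤ 0.000007.
n⁴ ≥ 1/(180·0.000007) = 793.651 ⇒ n ≥ 5.3077, so the smallest even n is 6. (n must be even for Simpson's rule.)

6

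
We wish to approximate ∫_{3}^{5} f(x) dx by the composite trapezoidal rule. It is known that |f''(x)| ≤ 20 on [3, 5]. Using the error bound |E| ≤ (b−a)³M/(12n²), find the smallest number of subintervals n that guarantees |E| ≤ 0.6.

Need 160/(12n²) ≤ 0.6.
n² ≥ 160/(12·0.6) = 22.2222 ⇒ n ≥ 4.7140, so the smallest n is 5.

5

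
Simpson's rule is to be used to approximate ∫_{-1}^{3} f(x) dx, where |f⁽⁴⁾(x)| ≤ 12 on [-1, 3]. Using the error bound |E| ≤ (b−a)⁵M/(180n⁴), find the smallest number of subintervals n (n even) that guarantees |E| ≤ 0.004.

12

Need 12288/(180n⁴) ≤ 0.004.
n⁴ ≥ 12288/(180·0.004) = 17066.7 ⇒ n ≥ 11.4298, so the smallest even n is 12. (n must be even for Simpson's rule.)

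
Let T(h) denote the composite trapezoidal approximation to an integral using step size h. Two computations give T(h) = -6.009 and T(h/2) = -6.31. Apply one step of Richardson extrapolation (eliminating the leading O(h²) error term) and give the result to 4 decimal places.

R = (4·T(h/2) − T(h)) / 3 = (4·(-6.31) − (-6.009))/3 = (-19.231)/3 = -6.4103.

-6.4103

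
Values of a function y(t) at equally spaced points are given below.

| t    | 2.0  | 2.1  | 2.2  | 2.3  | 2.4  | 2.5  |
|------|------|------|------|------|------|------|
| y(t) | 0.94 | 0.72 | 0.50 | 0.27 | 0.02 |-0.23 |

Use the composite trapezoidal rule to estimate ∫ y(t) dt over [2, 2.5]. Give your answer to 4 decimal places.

h = 0.1, n = 5.
(h/2)·[y₀ + 2y₁ + 2y₂ + 2y₃ + 2y₄ + y₅] = 0.05·(3.73) = 0.1865.

0.1865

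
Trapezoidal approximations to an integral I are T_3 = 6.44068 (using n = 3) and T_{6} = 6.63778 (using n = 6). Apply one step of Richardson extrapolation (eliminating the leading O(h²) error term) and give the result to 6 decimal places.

R = (4·T_{6} − T_3) / 3 = (4·6.63778 − 6.44068)/3 = (20.11044)/3 = 6.703480.

6.703480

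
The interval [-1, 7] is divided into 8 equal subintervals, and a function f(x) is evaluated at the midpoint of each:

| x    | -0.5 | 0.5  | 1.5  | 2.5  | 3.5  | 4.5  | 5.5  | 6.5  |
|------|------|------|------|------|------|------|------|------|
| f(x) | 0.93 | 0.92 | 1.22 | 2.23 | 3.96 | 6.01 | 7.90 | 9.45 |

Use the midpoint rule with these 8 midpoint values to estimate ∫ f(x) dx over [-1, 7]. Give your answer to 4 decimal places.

32.6200

h = 1, n = 8.
h·[y(m₁) + y(m₂) + y(m₃) + y(m₄) + y(m₅) + y(m₆) + y(m₇) + y(m₈)] = 1·(32.62) = 32.6200.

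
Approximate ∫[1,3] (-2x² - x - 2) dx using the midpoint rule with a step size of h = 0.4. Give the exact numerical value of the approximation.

h = (3 − 1)/5 = 0.4.
Midpoints m₁,…,m₅ = 1.2, 1.6, 2, 2.4, 2.8.
f(m₁)=-6.08, f(m₂)=-8.72, f(m₃)=-12, f(m₄)=-15.92, f(m₅)=-20.48.
h·[f(m₁) + f(m₂) + f(m₃) + f(m₄) + f(m₅)] = 0.4·(-63.2) = -25.28.

-25.28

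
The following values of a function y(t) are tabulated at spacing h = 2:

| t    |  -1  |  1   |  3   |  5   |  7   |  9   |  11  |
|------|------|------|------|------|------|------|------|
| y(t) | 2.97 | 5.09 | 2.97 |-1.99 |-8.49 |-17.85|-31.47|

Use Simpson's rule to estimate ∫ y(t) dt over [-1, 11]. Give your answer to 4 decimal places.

-65.6933

h = 2, n = 6.
(h/3)·[y₀ + 4y₁ + 2y₂ + 4y₃ + 2y₄ + 4y₅ + y₆] = 0.666667·(-98.54) = -65.6933.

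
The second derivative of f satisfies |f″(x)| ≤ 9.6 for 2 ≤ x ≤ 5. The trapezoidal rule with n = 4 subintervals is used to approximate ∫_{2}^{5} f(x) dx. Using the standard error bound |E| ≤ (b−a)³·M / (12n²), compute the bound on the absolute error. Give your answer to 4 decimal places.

1.3500

|E| ≤ (3)³·9.6 / (12·4²) = 259.2/192 = 1.3500.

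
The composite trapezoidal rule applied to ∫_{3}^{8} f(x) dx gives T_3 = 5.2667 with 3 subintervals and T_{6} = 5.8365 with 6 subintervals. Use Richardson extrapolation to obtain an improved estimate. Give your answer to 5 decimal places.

R = (4·T_{6} − T_3) / 3 = (4·5.8365 − 5.2667)/3 = (18.0793)/3 = 6.02643.

6.02643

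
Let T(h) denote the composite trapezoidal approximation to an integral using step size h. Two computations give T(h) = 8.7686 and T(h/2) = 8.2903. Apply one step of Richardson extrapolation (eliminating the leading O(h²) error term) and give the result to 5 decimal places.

8.13087

R = (4·T(h/2) − T(h)) / 3 = (4·8.2903 − 8.7686)/3 = (24.3926)/3 = 8.13087.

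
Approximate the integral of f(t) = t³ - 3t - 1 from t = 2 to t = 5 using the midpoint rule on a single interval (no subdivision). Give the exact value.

M = (b−a)·f(3.5) = 3·(31.375) = 94.125.

94.125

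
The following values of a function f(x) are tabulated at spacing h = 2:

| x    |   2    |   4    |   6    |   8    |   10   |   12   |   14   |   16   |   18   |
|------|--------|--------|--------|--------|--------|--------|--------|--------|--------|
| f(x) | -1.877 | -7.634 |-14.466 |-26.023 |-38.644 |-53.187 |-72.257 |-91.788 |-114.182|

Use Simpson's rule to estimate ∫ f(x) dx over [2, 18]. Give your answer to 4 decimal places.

h = 2, n = 8.
(h/3)·[y₀ + 4y₁ + 2y₂ + 4y₃ + 2y₄ + 4y₅ + 2y₆ + 4y₇ + y₈] = 0.666667·(-1081.321) = -720.8807.

-720.8807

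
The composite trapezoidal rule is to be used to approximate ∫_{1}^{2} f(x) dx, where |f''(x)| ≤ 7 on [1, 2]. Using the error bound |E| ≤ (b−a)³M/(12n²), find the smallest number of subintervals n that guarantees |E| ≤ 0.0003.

Need 7/(12n²) ≤ 0.0003.
n² ≥ 7/(12·0.0003) = 1944.44 ⇒ n ≥ 44.0959, so the smallest n is 45.

45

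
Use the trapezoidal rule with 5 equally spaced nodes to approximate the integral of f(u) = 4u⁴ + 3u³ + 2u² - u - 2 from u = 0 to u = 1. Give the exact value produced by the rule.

-0.1328125

h = (1 − 0)/4 = 0.25.
Nodes u₀,…,u₄ = 0, 0.25, 0.5, 0.75, 1.
f(u) = 4u⁴ + 3u³ + 2u² - u - 2: f₀=-2, f₁=-2.0625, f₂=-1.375, f₃=0.90625, f₄=6.
(h/2)·[f₀ + 2f₁ + 2f₂ + 2f₃ + f₄] = 0.125·(-1.0625) = -0.1328125.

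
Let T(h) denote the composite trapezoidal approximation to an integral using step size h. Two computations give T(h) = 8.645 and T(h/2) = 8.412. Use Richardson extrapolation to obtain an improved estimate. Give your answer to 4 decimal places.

8.3343

R = (4·T(h/2) − T(h)) / 3 = (4·8.412 − 8.645)/3 = (25.003)/3 = 8.3343.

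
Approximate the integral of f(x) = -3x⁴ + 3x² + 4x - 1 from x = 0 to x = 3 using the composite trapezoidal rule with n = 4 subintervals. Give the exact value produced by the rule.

-118.048828125

h = (3 − 0)/4 = 0.75.
Nodes x₀,…,x₄ = 0, 0.75, 1.5, 2.25, 3.
f(x) = -3x⁴ + 3x² + 4x - 1: f₀=-1, f₁=2.73828125, f₂=-3.4375, f₃=-53.69921875, f₄=-205.
(h/2)·[f₀ + 2f₁ + 2f₂ + 2f₃ + f₄] = 0.375·(-314.796875) = -118.048828125.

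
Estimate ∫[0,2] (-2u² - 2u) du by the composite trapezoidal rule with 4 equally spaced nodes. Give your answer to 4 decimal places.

-9.6296

h = (2 − 0)/3 = 0.666667.
Nodes u₀,…,u₃ = 0, 0.666667, 1.333333, 2.
f(u) = -2u² - 2u: f₀=0, f₁=-2.222222, f₂=-6.222222, f₃=-12.
(h/2)·[f₀ + 2f₁ + 2f₂ + f₃] = 0.333333·(-28.888889) = -9.6296.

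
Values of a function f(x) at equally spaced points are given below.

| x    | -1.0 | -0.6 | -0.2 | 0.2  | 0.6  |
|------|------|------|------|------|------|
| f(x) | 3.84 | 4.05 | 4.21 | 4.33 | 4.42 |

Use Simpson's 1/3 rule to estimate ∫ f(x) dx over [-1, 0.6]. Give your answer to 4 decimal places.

6.6933

h = 0.4, n = 4.
(h/3)·[y₀ + 4y₁ + 2y₂ + 4y₃ + y₄] = 0.133333·(50.20) = 6.6933.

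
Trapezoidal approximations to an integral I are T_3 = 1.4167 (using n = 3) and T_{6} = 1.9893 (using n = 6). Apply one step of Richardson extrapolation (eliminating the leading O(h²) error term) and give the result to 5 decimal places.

R = (4·T_{6} − T_3) / 3 = (4·1.9893 − 1.4167)/3 = (6.5405)/3 = 2.18017.

2.18017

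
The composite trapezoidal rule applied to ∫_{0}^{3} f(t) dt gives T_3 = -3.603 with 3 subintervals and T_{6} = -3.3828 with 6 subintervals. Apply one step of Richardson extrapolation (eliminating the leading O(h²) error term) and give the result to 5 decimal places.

-3.30940

R = (4·T_{6} − T_3) / 3 = (4·(-3.3828) − (-3.603))/3 = (-9.9282)/3 = -3.30940.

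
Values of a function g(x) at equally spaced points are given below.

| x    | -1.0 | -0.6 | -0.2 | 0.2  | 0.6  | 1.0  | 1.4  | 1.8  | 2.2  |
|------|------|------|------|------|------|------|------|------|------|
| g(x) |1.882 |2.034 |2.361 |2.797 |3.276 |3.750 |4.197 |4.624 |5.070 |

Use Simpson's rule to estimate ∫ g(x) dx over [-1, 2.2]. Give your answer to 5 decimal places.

h = 0.4, n = 8.
(h/3)·[y₀ + 4y₁ + 2y₂ + 4y₃ + 2y₄ + 4y₅ + 2y₆ + 4y₇ + y₈] = 0.133333·(79.440) = 10.59200.

10.59200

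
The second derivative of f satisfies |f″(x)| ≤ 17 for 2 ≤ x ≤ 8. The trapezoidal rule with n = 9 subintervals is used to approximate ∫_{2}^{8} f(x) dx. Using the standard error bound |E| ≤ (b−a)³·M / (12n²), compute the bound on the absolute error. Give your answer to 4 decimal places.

|E| ≤ (6)³·17 / (12·9²) = 3672/972 = 3.7778.

3.7778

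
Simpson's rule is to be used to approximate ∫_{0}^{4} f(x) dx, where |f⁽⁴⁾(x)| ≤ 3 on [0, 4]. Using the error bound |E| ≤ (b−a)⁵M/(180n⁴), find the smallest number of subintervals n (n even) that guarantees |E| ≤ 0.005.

8

Need 3072/(180n⁴) ≤ 0.005.
n⁴ ≥ 3072/(180·0.005) = 3413.33 ⇒ n ≥ 7.6435, so the smallest even n is 8. (n must be even for Simpson's rule.)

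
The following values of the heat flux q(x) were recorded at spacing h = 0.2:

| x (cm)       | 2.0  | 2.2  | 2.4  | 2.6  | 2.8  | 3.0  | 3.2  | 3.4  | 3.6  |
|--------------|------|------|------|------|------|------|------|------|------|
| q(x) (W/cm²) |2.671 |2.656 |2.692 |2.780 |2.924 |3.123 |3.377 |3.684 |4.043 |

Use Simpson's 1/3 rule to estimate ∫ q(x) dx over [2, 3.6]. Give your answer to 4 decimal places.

h = 0.2, n = 8.
(h/3)·[y₀ + 4y₁ + 2y₂ + 4y₃ + 2y₄ + 4y₅ + 2y₆ + 4y₇ + y₈] = 0.066667·(73.672) = 4.9115.

4.9115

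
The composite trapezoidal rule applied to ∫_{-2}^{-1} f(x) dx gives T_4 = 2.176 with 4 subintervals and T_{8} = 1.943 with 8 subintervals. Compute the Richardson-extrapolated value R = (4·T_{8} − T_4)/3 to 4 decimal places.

1.8653

R = (4·T_{8} − T_4) / 3 = (4·1.943 − 2.176)/3 = (5.596)/3 = 1.8653.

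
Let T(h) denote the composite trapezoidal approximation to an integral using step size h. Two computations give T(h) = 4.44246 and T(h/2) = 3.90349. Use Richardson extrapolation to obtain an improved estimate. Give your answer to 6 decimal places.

3.723833

R = (4·T(h/2) − T(h)) / 3 = (4·3.90349 − 4.44246)/3 = (11.17150)/3 = 3.723833.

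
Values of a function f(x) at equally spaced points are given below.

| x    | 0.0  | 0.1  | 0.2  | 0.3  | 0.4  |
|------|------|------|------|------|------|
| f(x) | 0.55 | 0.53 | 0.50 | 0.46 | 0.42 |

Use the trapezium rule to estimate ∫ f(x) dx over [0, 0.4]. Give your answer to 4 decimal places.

h = 0.1, n = 4.
(h/2)·[y₀ + 2y₁ + 2y₂ + 2y₃ + y₄] = 0.05·(3.95) = 0.1975.

0.1975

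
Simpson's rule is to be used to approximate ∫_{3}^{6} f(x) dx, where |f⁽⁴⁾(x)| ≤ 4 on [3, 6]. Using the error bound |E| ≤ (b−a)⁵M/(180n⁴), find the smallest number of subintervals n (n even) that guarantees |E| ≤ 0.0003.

Need 972/(180n⁴) ≤ 0.0003.
n⁴ ≥ 972/(180·0.0003) = 18000 ⇒ n ≥ 11.5829, so the smallest even n is 12. (n must be even for Simpson's rule.)

12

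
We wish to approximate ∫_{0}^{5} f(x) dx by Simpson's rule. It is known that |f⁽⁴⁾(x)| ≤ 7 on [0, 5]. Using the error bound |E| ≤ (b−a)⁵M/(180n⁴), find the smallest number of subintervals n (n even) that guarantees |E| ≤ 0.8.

4

Need 21875/(180n⁴) ≤ 0.8.
n⁴ ≥ 21875/(180·0.8) = 151.91 ⇒ n ≥ 3.5107, so the smallest even n is 4. (n must be even for Simpson's rule.)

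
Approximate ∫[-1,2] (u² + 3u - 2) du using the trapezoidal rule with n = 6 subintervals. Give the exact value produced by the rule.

1.625

h = (2 − (-1))/6 = 0.5.
Nodes u₀,…,u₆ = -1, -0.5, 0, 0.5, 1, 1.5, 2.
f(u) = u² + 3u - 2: f₀=-4, f₁=-3.25, f₂=-2, f₃=-0.25, f₄=2, f₅=4.75, f₆=8.
(h/2)·[f₀ + 2f₁ + 2f₂ + 2f₃ + 2f₄ + 2f₅ + f₆] = 0.25·(6.5) = 1.625.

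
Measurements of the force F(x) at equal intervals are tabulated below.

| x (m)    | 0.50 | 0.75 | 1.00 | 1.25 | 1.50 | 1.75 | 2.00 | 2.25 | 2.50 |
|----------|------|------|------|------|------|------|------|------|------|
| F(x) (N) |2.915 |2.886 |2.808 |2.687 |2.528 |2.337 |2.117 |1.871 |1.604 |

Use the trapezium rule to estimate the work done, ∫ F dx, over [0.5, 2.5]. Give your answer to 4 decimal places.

h = 0.25, n = 8.
(h/2)·[y₀ + 2y₁ + 2y₂ + 2y₃ + 2y₄ + 2y₅ + 2y₆ + 2y₇ + y₈] = 0.125·(38.987) = 4.8734.

4.8734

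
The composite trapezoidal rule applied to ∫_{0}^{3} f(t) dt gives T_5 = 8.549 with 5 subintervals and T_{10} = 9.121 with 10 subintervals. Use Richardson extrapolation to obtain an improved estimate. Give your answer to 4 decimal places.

9.3117

R = (4·T_{10} − T_5) / 3 = (4·9.121 − 8.549)/3 = (27.935)/3 = 9.3117.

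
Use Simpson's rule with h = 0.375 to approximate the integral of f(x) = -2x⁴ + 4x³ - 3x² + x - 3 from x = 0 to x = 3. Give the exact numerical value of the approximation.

h = (3 − 0)/8 = 0.375.
Nodes x₀,…,x₈ = 0, 0.375, 0.75, 1.125, 1.5, 1.875, 2.25, 2.625, 3.
f(x) = -2x⁴ + 4x³ - 3x² + x - 3: f₀=-3, f₁=-2.87548828125, f₂=-2.8828125, f₃=-3.18017578125, f₄=-4.875, f₅=-10.02392578125, f₆=-21.6328125, f₇=-43.65673828125, f₈=-81.
(h/3)·[f₀ + 4f₁ + 2f₂ + 4f₃ + 2f₄ + 4f₅ + 2f₆ + 4f₇ + f₈] = 0.125·(-381.7265625) = -47.7158203125.

-47.7158203125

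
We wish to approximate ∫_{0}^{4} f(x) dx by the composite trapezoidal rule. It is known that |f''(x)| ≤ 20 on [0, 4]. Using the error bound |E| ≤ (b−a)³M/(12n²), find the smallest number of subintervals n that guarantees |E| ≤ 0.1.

Need 1280/(12n²) ≤ 0.1.
n² ≥ 1280/(12·0.1) = 1066.67 ⇒ n ≥ 32.6599, so the smallest n is 33.

33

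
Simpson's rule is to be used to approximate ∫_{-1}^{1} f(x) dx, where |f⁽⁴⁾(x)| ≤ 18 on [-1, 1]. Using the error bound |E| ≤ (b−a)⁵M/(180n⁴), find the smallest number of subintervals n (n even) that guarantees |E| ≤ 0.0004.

Need 576/(180n⁴) ≤ 0.0004.
n⁴ ≥ 576/(180·0.0004) = 8000 ⇒ n ≥ 9.4574, so the smallest even n is 10. (n must be even for Simpson's rule.)

10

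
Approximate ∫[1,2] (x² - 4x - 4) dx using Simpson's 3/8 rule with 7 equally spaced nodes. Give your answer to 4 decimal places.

h = (2 − 1)/6 = 0.166667.
Nodes x₀,…,x₆ = 1, 1.166667, 1.333333, 1.5, 1.666667, 1.833333, 2.
f(x) = x² - 4x - 4: f₀=-7, f₁=-7.305556, f₂=-7.555556, f₃=-7.75, f₄=-7.888889, f₅=-7.972222, f₆=-8.
(3h/8)·[f₀ + 3f₁ + 3f₂ + 2f₃ + 3f₄ + 3f₅ + f₆] = 0.0625·(-122.666667) = -7.6667.

-7.6667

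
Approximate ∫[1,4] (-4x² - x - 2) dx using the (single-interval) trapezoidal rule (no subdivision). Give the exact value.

-115.5

T = (b−a)/2 · [f(1) + f(4)] = 1.5·[(-7) + (-70)] = -115.5.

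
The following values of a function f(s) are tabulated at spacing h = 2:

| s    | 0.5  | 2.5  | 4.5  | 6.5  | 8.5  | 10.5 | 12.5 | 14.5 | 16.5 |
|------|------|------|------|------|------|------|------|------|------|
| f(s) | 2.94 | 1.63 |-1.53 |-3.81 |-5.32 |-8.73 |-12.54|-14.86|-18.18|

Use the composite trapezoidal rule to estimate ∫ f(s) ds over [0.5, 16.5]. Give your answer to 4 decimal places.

-105.5600

h = 2, n = 8.
(h/2)·[y₀ + 2y₁ + 2y₂ + 2y₃ + 2y₄ + 2y₅ + 2y₆ + 2y₇ + y₈] = 1·(-105.56) = -105.5600.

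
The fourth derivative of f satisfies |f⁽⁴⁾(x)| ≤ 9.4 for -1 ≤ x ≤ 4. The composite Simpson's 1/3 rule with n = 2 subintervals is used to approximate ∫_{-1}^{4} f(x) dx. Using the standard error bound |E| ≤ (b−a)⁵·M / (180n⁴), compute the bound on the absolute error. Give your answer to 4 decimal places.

|E| ≤ (5)⁵·9.4 / (180·2⁴) = 29375/2880 = 10.1997.

10.1997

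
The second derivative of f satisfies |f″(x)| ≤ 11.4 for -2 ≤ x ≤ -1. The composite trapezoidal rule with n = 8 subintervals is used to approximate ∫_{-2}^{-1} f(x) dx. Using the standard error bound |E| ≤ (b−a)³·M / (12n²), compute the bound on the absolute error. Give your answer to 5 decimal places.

0.01484

|E| ≤ (1)³·11.4 / (12·8²) = 11.4/768 = 0.01484.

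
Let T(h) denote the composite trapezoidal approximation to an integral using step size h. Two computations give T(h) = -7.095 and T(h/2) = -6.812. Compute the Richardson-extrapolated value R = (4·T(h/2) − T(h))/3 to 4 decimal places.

R = (4·T(h/2) − T(h)) / 3 = (4·(-6.812) − (-7.095))/3 = (-20.153)/3 = -6.7177.

-6.7177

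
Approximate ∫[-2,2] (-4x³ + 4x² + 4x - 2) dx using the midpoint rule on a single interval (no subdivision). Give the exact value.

M = (b−a)·f(0) = 4·(-2) = -8.

-8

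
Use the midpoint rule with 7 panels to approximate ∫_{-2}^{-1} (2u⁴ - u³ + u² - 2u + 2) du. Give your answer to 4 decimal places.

23.4264

h = (-1 − (-2))/7 = 0.142857.
Midpoints m₁,…,m₇ = -1.928571, -1.785714, -1.642857, -1.5, -1.357143, -1.214286, -1.071429.
f(m₁)=44.417326, f(m₂)=34.791025, f(m₃)=26.987713, f(m₄)=20.75, f(m₅)=15.840483, f(m₆)=12.041753, f(m₇)=9.156393.
h·[f(m₁) + f(m₂) + f(m₃) + f(m₄) + f(m₅) + f(m₆) + f(m₇)] = 0.142857·(163.984694) = 23.4264.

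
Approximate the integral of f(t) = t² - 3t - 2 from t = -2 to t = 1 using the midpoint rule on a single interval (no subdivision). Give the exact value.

-0.75

M = (b−a)·f(-0.5) = 3·(-0.25) = -0.75.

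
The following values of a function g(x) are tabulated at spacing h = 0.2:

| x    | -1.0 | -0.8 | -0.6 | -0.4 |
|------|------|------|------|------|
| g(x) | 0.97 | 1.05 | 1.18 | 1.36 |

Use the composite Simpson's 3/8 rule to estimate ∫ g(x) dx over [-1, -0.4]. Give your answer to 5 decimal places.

0.67650

h = 0.2, n = 3.
(3h/8)·[y₀ + 3y₁ + 3y₂ + y₃] = 0.075·(9.02) = 0.67650.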